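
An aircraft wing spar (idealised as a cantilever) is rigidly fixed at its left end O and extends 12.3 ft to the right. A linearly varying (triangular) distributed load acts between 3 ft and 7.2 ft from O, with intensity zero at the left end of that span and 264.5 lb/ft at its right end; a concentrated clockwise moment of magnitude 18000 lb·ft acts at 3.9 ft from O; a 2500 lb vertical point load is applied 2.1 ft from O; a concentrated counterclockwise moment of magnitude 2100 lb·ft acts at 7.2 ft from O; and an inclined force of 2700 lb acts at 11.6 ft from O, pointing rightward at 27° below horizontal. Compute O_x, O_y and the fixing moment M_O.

O_x = -2406 lb, O_y = 4281 lb, M_O = 38590 lb·ft

Resultant of the triangular load: ½ × 264.5 × 4.2 = 555.45 lb, acting at 5.8 ft from O (one-third of the span from the peak).
ΣF_x = 0: O_x + 2700·cos27° = 0 → O_x = -2406 lb.
ΣF_y = 0: O_y − ½·264.5·4.2 − 2500 − 2700·sin27° = 0 → O_y = 4281 lb.
ΣM about O: M_O − (½·264.5·4.2)·5.8 − 18000 − 2500·2.1 + 2100 − 2700·sin27°·11.6 = 0 → M_O = 38590 lb·ft.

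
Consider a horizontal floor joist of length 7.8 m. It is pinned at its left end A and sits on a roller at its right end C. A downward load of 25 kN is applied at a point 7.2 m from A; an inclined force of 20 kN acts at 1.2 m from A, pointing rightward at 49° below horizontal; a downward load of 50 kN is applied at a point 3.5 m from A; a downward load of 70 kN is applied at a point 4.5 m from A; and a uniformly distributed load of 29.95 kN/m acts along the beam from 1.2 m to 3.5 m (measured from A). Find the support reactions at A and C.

A_x = -13.12 kN, A_y = 120.0 kN, C_y = 109.0 kN

Resultant of the distributed load: 29.95 × 2.3 = 68.885 kN at 2.35 m from A.
Moments about A: C_y·7.8 − 25·7.2 − 20·sin49°·1.2 − 50·3.5 − 70·4.5 − (29.95·2.3)·2.35 = 0 → C_y = 849.993/7.8 = 108.973 ≈ 109.0 kN.
ΣF_y = 0: A_y + 108.973 − 25 − 20·sin49° − 50 − 70 − 29.95·2.3 = 0 → A_y = 120.0 kN.
ΣF_x = 0: A_x + 20·cos49° = 0 → A_x = -13.12 kN.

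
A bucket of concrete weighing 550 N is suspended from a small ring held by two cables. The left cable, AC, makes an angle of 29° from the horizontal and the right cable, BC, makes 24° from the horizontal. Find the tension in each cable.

ΣF_x = 0: −T_AC·cos29° + T_BC·cos24° = 0 → T_BC = 0.95739·T_AC.
ΣF_y = 0: T_AC·sin29° + T_BC·sin24° = 550.
Substitute: T_AC·(0.48481 + 0.95739·0.406737) = 550 → T_AC = 629.135 ≈ 629.1 N.
Then T_BC = 0.95739 × 629.135 = 602.3 N.

T_AC = 629.1 N, T_BC = 602.3 N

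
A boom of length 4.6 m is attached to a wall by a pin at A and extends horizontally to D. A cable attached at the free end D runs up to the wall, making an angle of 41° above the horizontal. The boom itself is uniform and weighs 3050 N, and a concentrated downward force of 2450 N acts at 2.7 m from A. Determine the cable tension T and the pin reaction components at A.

ΣM about A: T·sin41°·4.6 − 3050·2.3 − 2450·2.7 = 0 → T = 13630/(4.6·0.656059) = 4516.43 ≈ 4516 N.
ΣF_x = 0: A_x − T·cos41° = 0 → A_x = 4516.43 × 0.75471 = 3409 N.
ΣF_y = 0: A_y + T·sin41° − 3050 − 2450 = 0 → A_y = 5500 − 4516.43 × 0.656059 = 2537 N.

T = 4516 N, A_x = 3409 N, A_y = 2537 N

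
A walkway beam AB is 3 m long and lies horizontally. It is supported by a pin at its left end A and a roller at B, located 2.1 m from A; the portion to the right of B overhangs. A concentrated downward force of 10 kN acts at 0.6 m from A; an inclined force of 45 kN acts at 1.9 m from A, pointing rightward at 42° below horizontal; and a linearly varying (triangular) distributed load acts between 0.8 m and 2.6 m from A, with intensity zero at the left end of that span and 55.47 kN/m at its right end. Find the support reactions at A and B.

A_x = -33.44 kN, A_y = 12.39 kN, B_y = 77.65 kN

Resultant of the triangular load: ½ × 55.47 × 1.8 = 49.923 kN, acting at 2 m from A (one-third of the span from the peak).
ΣM about A: B_y·2.1 − 10·0.6 − 45·sin42°·1.9 − (½·55.47·1.8)·2 = 0 → B_y = 163.057/2.1 = 77.6462 ≈ 77.65 kN.
ΣF_y = 0: A_y + 77.6462 − 10 − 45·sin42° − ½·55.47·1.8 = 0 → A_y = 12.39 kN.
ΣF_x = 0: A_x + 45·cos42° = 0 → A_x = -33.44 kN.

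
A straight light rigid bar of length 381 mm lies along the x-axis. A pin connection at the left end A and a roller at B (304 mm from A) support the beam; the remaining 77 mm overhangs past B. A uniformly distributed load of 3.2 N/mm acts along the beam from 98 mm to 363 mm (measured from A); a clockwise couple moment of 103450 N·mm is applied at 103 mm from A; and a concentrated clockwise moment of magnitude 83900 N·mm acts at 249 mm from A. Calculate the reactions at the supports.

Resultant of the distributed load: 3.2 × 265 = 848 N at 230.5 mm from A.
ΣM about A: B_y·304 − (3.2·265)·230.5 − 103450 − 83900 = 0 → B_y = 382814/304 = 1259.26 ≈ 1259 N.
ΣF_y = 0: A_y + 1259.26 − 3.2·265 = 0 → A_y = -411.3 N.
ΣF_x = 0: no horizontal applied forces, so A_x = 0.

A_x = 0, A_y = -411.3 N, B_y = 1259 N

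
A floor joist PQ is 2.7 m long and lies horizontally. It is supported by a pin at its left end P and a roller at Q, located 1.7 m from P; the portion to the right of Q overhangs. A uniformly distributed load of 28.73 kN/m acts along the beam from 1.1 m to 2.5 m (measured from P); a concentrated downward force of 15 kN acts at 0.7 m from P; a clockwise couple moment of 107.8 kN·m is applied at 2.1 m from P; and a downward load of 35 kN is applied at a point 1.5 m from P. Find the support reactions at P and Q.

P_x = 0, P_y = -52.84 kN, Q_y = 143.1 kN

Resultant of the distributed load: 28.73 × 1.4 = 40.222 kN at 1.8 m from P.
Moments about P: Q_y·1.7 − (28.73·1.4)·1.8 − 15·0.7 − 107.8 − 35·1.5 = 0 → Q_y = 243.1996/1.7 = 143.059 ≈ 143.1 kN.
ΣF_y = 0: P_y + 143.059 − 28.73·1.4 − 15 − 35 = 0 → P_y = -52.84 kN.
ΣF_x = 0: no horizontal applied forces, so P_x = 0.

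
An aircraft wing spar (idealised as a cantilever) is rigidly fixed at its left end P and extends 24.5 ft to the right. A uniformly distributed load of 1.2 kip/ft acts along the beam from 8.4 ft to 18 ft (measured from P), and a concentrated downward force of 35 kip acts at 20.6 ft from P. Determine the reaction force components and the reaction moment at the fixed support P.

Resultant of the distributed load: 1.2 × 9.6 = 11.52 kip at 13.2 ft from P.
ΣF_x = 0: P_x = 0.
ΣF_y = 0: P_y − 1.2·9.6 − 35 = 0 → P_y = 46.52 kip.
ΣM about P: M_P − (1.2·9.6)·13.2 − 35·20.6 = 0 → M_P = 873.1 kip·ft.

P_x = 0, P_y = 46.52 kip, M_P = 873.1 kip·ft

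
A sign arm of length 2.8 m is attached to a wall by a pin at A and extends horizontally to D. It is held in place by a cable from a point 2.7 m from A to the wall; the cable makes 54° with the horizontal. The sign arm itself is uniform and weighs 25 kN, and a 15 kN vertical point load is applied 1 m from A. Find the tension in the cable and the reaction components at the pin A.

T = 22.89 kN, A_x = 13.45 kN, A_y = 21.48 kN

ΣM about A: T·sin54°·2.7 − 25·1.4 − 15·1 = 0 → T = 50/(2.7·0.809017) = 22.8901 ≈ 22.89 kN.
ΣF_x = 0: A_x − T·cos54° = 0 → A_x = 22.8901 × 0.587785 = 13.45 kN.
ΣF_y = 0: A_y + T·sin54° − 25 − 15 = 0 → A_y = 40 − 22.8901 × 0.809017 = 21.48 kN.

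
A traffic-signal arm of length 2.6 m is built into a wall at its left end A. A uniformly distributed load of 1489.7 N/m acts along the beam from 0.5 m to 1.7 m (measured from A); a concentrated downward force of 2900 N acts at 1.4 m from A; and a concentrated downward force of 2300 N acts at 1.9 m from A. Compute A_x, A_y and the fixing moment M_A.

A_x = 0, A_y = 6988 N, M_A = 10400 N·m

Resultant of the distributed load: 1489.7 × 1.2 = 1787.64 N at 1.1 m from A.
ΣF_x = 0: A_x = 0.
ΣF_y = 0: A_y − 1489.7·1.2 − 2900 − 2300 = 0 → A_y = 6988 N.
ΣM about A: M_A − (1489.7·1.2)·1.1 − 2900·1.4 − 2300·1.9 = 0 → M_A = 10400 N·m.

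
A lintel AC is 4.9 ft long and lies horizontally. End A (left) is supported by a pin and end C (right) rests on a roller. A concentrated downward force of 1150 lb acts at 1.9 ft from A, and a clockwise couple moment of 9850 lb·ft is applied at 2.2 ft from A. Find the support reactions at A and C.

Moments about A: C_y·4.9 − 1150·1.9 − 9850 = 0 → C_y = 12035/4.9 = 2456.12 ≈ 2456 lb.
ΣF_y = 0: A_y + 2456.12 − 1150 = 0 → A_y = -1306 lb.
ΣF_x = 0: no horizontal applied forces, so A_x = 0.

A_x = 0, A_y = -1306 lb, C_y = 2456 lb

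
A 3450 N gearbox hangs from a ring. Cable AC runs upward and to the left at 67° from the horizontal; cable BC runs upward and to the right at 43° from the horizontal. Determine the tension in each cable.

T_AC = 2685 N, T_BC = 1435 N

ΣF_x = 0: −T_AC·cos67° + T_BC·cos43° = 0 → T_BC = 0.534257·T_AC.
ΣF_y = 0: T_AC·sin67° + T_BC·sin43° = 3450.
Substitute: T_AC·(0.920505 + 0.534257·0.681998) = 3450 → T_AC = 2685.1 ≈ 2685 N.
Then T_BC = 0.534257 × 2685.1 = 1435 N.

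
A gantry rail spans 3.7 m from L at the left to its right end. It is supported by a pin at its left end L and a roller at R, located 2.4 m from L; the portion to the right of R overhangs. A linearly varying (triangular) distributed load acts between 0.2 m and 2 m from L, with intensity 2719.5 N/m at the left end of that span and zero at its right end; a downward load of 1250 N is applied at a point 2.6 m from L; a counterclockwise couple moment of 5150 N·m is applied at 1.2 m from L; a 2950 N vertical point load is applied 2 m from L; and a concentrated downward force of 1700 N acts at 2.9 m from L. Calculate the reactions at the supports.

Resultant of the triangular load: ½ × 2719.5 × 1.8 = 2447.55 N, acting at 0.8 m from L (one-third of the span from the peak).
Moments about L: R_y·2.4 − (½·2719.5·1.8)·0.8 − 1250·2.6 + 5150 − 2950·2 − 1700·2.9 = 0 → R_y = 10888.04/2.4 = 4536.68 ≈ 4537 N.
ΣF_y = 0: L_y + 4536.68 − ½·2719.5·1.8 − 1250 − 2950 − 1700 = 0 → L_y = 3811 N.
ΣF_x = 0: no horizontal applied forces, so L_x = 0.

L_x = 0, L_y = 3811 N, R_y = 4537 N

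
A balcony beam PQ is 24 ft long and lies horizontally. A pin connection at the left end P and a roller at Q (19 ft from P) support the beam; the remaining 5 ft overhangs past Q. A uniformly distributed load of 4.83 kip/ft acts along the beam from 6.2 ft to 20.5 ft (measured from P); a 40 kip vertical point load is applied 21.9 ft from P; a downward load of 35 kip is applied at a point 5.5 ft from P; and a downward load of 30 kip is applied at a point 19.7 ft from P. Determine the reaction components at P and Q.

Resultant of the distributed load: 4.83 × 14.3 = 69.069 kip at 13.35 ft from P.
Moments about P: Q_y·19 − (4.83·14.3)·13.35 − 40·21.9 − 35·5.5 − 30·19.7 = 0 → Q_y = 2581.57115/19 = 135.872 ≈ 135.9 kip.
ΣF_y = 0: P_y + 135.872 − 4.83·14.3 − 40 − 35 − 30 = 0 → P_y = 38.20 kip.
ΣF_x = 0: no horizontal applied forces, so P_x = 0.

P_x = 0, P_y = 38.20 kip, Q_y = 135.9 kip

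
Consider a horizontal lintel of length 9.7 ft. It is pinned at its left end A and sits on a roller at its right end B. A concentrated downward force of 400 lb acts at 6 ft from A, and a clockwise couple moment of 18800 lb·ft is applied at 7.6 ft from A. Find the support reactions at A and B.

Taking moments about A: B_y·9.7 − 400·6 − 18800 = 0 → B_y = 21200/9.7 = 2185.57 ≈ 2186 lb.
ΣF_y = 0: A_y + 2185.57 − 400 = 0 → A_y = -1786 lb.
ΣF_x = 0: no horizontal applied forces, so A_x = 0.

A_x = 0, A_y = -1786 lb, B_y = 2186 lb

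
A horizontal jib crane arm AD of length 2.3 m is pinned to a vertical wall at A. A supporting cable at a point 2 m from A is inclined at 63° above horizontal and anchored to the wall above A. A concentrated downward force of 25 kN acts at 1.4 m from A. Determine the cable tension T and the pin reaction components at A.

T = 19.64 kN, A_x = 8.917 kN, A_y = 7.500 kN

ΣM about A: T·sin63°·2 − 25·1.4 = 0 → T = 35/(2·0.891007) = 19.6407 ≈ 19.64 kN.
ΣF_x = 0: A_x − T·cos63° = 0 → A_x = 19.6407 × 0.45399 = 8.917 kN.
ΣF_y = 0: A_y + T·sin63° − 25 = 0 → A_y = 25 − 19.6407 × 0.891007 = 7.500 kN.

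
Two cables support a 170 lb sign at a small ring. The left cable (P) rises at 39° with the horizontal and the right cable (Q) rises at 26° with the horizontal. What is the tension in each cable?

ΣF_x = 0: −T_P·cos39° + T_Q·cos26° = 0 → T_Q = 0.864654·T_P.
ΣF_y = 0: T_P·sin39° + T_Q·sin26° = 170.
Substitute: T_P·(0.62932 + 0.864654·0.438371) = 170 → T_P = 168.591 ≈ 168.6 lb.
Then T_Q = 0.864654 × 168.591 = 145.8 lb.

T_P = 168.6 lb, T_Q = 145.8 lb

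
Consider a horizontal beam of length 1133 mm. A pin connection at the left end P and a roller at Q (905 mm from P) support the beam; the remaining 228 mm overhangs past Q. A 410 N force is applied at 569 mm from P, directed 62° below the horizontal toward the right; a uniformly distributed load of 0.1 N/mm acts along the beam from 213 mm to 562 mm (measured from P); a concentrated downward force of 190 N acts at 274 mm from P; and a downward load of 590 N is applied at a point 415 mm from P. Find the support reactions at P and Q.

Resultant of the distributed load: 0.1 × 349 = 34.9 N at 387.5 mm from P.
Moments about P: Q_y·905 − 410·sin62°·569 − (0.1·349)·387.5 − 190·274 − 590·415 = 0 → Q_y = 516417/905 = 570.627 ≈ 570.6 N.
ΣF_y = 0: P_y + 570.627 − 410·sin62° − 0.1·349 − 190 − 590 = 0 → P_y = 606.3 N.
ΣF_x = 0: P_x + 410·cos62° = 0 → P_x = -192.5 N.

P_x = -192.5 N, P_y = 606.3 N, Q_y = 570.6 N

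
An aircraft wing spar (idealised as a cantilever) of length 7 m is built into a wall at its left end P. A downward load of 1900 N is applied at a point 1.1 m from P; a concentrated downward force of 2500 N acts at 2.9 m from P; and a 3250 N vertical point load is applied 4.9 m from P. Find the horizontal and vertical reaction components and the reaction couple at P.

ΣF_x = 0: P_x = 0.
ΣF_y = 0: P_y − 1900 − 2500 − 3250 = 0 → P_y = 7650 N.
ΣM about P: M_P − 1900·1.1 − 2500·2.9 − 3250·4.9 = 0 → M_P = 25260 N·m.

P_x = 0, P_y = 7650 N, M_P = 25260 N·m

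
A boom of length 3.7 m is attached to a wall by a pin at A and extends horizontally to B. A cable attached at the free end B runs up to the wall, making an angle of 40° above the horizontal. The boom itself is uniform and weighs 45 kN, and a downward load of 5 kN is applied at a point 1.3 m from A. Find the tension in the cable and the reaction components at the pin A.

ΣM about A: T·sin40°·3.7 − 45·1.85 − 5·1.3 = 0 → T = 89.75/(3.7·0.642788) = 37.7368 ≈ 37.74 kN.
ΣF_x = 0: A_x − T·cos40° = 0 → A_x = 37.7368 × 0.766044 = 28.91 kN.
ΣF_y = 0: A_y + T·sin40° − 45 − 5 = 0 → A_y = 50 − 37.7368 × 0.642788 = 25.74 kN.

T = 37.74 kN, A_x = 28.91 kN, A_y = 25.74 kN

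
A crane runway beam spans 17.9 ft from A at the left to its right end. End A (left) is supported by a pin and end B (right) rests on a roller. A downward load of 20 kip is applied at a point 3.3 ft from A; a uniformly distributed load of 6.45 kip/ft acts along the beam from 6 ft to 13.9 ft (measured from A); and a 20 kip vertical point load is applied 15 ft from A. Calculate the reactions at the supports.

Resultant of the distributed load: 6.45 × 7.9 = 50.955 kip at 9.95 ft from A.
Taking moments about A: B_y·17.9 − 20·3.3 − (6.45·7.9)·9.95 − 20·15 = 0 → B_y = 873.00225/17.9 = 48.7711 ≈ 48.77 kip.
ΣF_y = 0: A_y + 48.7711 − 20 − 6.45·7.9 − 20 = 0 → A_y = 42.18 kip.
ΣF_x = 0: no horizontal applied forces, so A_x = 0.

A_x = 0, A_y = 42.18 kip, B_y = 48.77 kip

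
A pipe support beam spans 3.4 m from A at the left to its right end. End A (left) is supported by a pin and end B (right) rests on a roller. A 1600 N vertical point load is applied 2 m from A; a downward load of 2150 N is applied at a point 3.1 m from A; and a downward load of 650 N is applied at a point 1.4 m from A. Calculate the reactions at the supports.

ΣM about A: B_y·3.4 − 1600·2 − 2150·3.1 − 650·1.4 = 0 → B_y = 10775/3.4 = 3169.12 ≈ 3169 N.
ΣF_y = 0: A_y + 3169.12 − 1600 − 2150 − 650 = 0 → A_y = 1231 N.
ΣF_x = 0: no horizontal applied forces, so A_x = 0.

A_x = 0, A_y = 1231 N, B_y = 3169 N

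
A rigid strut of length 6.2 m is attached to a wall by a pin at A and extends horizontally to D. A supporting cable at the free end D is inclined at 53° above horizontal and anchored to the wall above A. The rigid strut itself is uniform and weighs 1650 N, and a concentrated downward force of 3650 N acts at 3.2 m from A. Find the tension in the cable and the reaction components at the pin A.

T = 3392 N, A_x = 2041 N, A_y = 2591 N

ΣM about A: T·sin53°·6.2 − 1650·3.1 − 3650·3.2 = 0 → T = 16795/(6.2·0.798636) = 3391.87 ≈ 3392 N.
ΣF_x = 0: A_x − T·cos53° = 0 → A_x = 3391.87 × 0.601815 = 2041 N.
ΣF_y = 0: A_y + T·sin53° − 1650 − 3650 = 0 → A_y = 5300 − 3391.87 × 0.798636 = 2591 N.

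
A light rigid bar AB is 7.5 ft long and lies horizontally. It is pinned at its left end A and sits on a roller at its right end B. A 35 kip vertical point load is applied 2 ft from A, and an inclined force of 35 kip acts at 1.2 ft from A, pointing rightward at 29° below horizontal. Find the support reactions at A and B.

Moments about A: B_y·7.5 − 35·2 − 35·sin29°·1.2 = 0 → B_y = 90.362/7.5 = 12.0483 ≈ 12.05 kip.
ΣF_y = 0: A_y + 12.0483 − 35 − 35·sin29° = 0 → A_y = 39.92 kip.
ΣF_x = 0: A_x + 35·cos29° = 0 → A_x = -30.61 kip.

A_x = -30.61 kip, A_y = 39.92 kip, B_y = 12.05 kip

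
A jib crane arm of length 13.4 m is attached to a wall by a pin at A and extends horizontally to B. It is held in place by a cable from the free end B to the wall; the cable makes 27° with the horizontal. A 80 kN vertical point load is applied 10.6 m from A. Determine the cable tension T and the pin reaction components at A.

T = 139.4 kN, A_x = 124.2 kN, A_y = 16.72 kN

ΣM about A: T·sin27°·13.4 − 80·10.6 = 0 → T = 848/(13.4·0.45399) = 139.394 ≈ 139.4 kN.
ΣF_x = 0: A_x − T·cos27° = 0 → A_x = 139.394 × 0.891007 = 124.2 kN.
ΣF_y = 0: A_y + T·sin27° − 80 = 0 → A_y = 80 − 139.394 × 0.45399 = 16.72 kN.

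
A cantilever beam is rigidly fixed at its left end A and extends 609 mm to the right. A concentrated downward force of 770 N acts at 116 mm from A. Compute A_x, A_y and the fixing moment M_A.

ΣF_x = 0: A_x = 0.
ΣF_y = 0: A_y − 770 = 0 → A_y = 770.0 N.
ΣM about A: M_A − 770·116 = 0 → M_A = 89320 N·mm.

A_x = 0, A_y = 770.0 N, M_A = 89320 N·mm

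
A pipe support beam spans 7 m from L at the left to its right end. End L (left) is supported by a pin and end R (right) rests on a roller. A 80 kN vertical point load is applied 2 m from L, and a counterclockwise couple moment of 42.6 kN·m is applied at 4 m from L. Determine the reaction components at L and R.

Moments about L: R_y·7 − 80·2 + 42.6 = 0 → R_y = 117.4/7 = 16.7714 ≈ 16.77 kN.
ΣF_y = 0: L_y + 16.7714 − 80 = 0 → L_y = 63.23 kN.
ΣF_x = 0: no horizontal applied forces, so L_x = 0.

L_x = 0, L_y = 63.23 kN, R_y = 16.77 kN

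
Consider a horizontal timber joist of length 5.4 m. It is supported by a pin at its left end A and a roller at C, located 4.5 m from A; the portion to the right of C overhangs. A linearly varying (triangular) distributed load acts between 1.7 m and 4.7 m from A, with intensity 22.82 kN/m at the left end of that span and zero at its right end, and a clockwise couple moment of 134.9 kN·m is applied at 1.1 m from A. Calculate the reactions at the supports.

Resultant of the triangular load: ½ × 22.82 × 3 = 34.23 kN, acting at 2.7 m from A (one-third of the span from the peak).
Moments about A: C_y·4.5 − (½·22.82·3)·2.7 − 134.9 = 0 → C_y = 227.321/4.5 = 50.5158 ≈ 50.52 kN.
ΣF_y = 0: A_y + 50.5158 − ½·22.82·3 = 0 → A_y = -16.29 kN.
ΣF_x = 0: no horizontal applied forces, so A_x = 0.

A_x = 0, A_y = -16.29 kN, C_y = 50.52 kN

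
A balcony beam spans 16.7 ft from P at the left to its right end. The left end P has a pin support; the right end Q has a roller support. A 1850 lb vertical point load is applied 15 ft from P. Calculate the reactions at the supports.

ΣM about P: Q_y·16.7 − 1850·15 = 0 → Q_y = 27750/16.7 = 1661.68 ≈ 1662 lb.
ΣF_y = 0: P_y + 1661.68 − 1850 = 0 → P_y = 188.3 lb.
ΣF_x = 0: no horizontal applied forces, so P_x = 0.

P_x = 0, P_y = 188.3 lb, Q_y = 1662 lb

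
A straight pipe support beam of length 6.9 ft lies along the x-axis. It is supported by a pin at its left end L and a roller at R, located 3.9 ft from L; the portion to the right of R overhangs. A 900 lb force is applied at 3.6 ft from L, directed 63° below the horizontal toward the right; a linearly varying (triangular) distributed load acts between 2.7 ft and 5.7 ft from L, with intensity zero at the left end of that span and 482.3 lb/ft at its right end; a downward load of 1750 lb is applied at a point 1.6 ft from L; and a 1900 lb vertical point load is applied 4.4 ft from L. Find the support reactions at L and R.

L_x = -408.6 lb, L_y = 701.7 lb, R_y = 4474 lb

Resultant of the triangular load: ½ × 482.3 × 3 = 723.45 lb, acting at 4.7 ft from L (one-third of the span from the peak).
ΣM about L: R_y·3.9 − 900·sin63°·3.6 − (½·482.3·3)·4.7 − 1750·1.6 − 1900·4.4 = 0 → R_y = 17447.1/3.9 = 4473.62 ≈ 4474 lb.
ΣF_y = 0: L_y + 4473.62 − 900·sin63° − ½·482.3·3 − 1750 − 1900 = 0 → L_y = 701.7 lb.
ΣF_x = 0: L_x + 900·cos63° = 0 → L_x = -408.6 lb.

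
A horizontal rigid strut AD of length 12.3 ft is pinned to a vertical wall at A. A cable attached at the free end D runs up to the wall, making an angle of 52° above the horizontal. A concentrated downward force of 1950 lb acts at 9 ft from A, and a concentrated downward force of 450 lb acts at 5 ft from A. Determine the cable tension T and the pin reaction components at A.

T = 2043 lb, A_x = 1258 lb, A_y = 790.2 lb

ΣM about A: T·sin52°·12.3 − 1950·9 − 450·5 = 0 → T = 19800/(12.3·0.788011) = 2042.81 ≈ 2043 lb.
ΣF_x = 0: A_x − T·cos52° = 0 → A_x = 2042.81 × 0.615661 = 1258 lb.
ΣF_y = 0: A_y + T·sin52° − 1950 − 450 = 0 → A_y = 2400 − 2042.81 × 0.788011 = 790.2 lb.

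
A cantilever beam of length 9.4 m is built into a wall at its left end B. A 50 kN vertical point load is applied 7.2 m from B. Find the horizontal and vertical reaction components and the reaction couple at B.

B_x = 0, B_y = 50.00 kN, M_B = 360.0 kN·m

ΣF_x = 0: B_x = 0.
ΣF_y = 0: B_y − 50 = 0 → B_y = 50.00 kN.
ΣM about B: M_B − 50·7.2 = 0 → M_B = 360.0 kN·m.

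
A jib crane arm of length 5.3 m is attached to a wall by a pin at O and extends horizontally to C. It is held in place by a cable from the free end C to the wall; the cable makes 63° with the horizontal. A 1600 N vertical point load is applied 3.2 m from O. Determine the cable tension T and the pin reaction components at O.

T = 1084 N, O_x = 492.2 N, O_y = 634.0 N

ΣM about O: T·sin63°·5.3 − 1600·3.2 = 0 → T = 5120/(5.3·0.891007) = 1084.21 ≈ 1084 N.
ΣF_x = 0: O_x − T·cos63° = 0 → O_x = 1084.21 × 0.45399 = 492.2 N.
ΣF_y = 0: O_y + T·sin63° − 1600 = 0 → O_y = 1600 − 1084.21 × 0.891007 = 634.0 N.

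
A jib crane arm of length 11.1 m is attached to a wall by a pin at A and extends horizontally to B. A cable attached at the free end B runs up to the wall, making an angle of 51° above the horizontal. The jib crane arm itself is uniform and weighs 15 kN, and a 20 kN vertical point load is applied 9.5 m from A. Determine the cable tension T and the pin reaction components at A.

ΣM about A: T·sin51°·11.1 − 15·5.55 − 20·9.5 = 0 → T = 273.25/(11.1·0.777146) = 31.6763 ≈ 31.68 kN.
ΣF_x = 0: A_x − T·cos51° = 0 → A_x = 31.6763 × 0.62932 = 19.93 kN.
ΣF_y = 0: A_y + T·sin51° − 15 − 20 = 0 → A_y = 35 − 31.6763 × 0.777146 = 10.38 kN.

T = 31.68 kN, A_x = 19.93 kN, A_y = 10.38 kN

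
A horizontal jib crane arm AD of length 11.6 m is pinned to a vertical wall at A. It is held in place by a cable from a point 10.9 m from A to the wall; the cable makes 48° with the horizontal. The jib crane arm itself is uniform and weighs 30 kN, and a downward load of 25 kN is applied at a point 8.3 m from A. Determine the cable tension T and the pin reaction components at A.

T = 47.10 kN, A_x = 31.51 kN, A_y = 20.00 kN

ΣM about A: T·sin48°·10.9 − 30·5.8 − 25·8.3 = 0 → T = 381.5/(10.9·0.743145) = 47.0971 ≈ 47.10 kN.
ΣF_x = 0: A_x − T·cos48° = 0 → A_x = 47.0971 × 0.669131 = 31.51 kN.
ΣF_y = 0: A_y + T·sin48° − 30 − 25 = 0 → A_y = 55 − 47.0971 × 0.743145 = 20.00 kN.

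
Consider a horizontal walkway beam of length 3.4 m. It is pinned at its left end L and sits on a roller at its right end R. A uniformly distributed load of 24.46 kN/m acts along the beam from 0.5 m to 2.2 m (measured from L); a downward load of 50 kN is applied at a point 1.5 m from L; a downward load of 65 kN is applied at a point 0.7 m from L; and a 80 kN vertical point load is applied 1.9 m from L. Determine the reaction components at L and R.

Resultant of the distributed load: 24.46 × 1.7 = 41.582 kN at 1.35 m from L.
Moments about L: R_y·3.4 − (24.46·1.7)·1.35 − 50·1.5 − 65·0.7 − 80·1.9 = 0 → R_y = 328.6357/3.4 = 96.6576 ≈ 96.66 kN.
ΣF_y = 0: L_y + 96.6576 − 24.46·1.7 − 50 − 65 − 80 = 0 → L_y = 139.9 kN.
ΣF_x = 0: no horizontal applied forces, so L_x = 0.

L_x = 0, L_y = 139.9 kN, R_y = 96.66 kN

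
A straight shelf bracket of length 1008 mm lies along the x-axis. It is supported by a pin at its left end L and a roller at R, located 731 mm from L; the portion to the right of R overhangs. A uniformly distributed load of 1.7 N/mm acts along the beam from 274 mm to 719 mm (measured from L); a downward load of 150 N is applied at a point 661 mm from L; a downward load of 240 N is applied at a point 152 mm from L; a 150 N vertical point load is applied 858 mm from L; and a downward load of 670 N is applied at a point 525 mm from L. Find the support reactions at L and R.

Resultant of the distributed load: 1.7 × 445 = 756.5 N at 496.5 mm from L.
Moments about L: R_y·731 − (1.7·445)·496.5 − 150·661 − 240·152 − 150·858 − 670·525 = 0 → R_y = 991682.25/731 = 1356.61 ≈ 1357 N.
ΣF_y = 0: L_y + 1356.61 − 1.7·445 − 150 − 240 − 150 − 670 = 0 → L_y = 609.9 N.
ΣF_x = 0: no horizontal applied forces, so L_x = 0.

L_x = 0, L_y = 609.9 N, R_y = 1357 N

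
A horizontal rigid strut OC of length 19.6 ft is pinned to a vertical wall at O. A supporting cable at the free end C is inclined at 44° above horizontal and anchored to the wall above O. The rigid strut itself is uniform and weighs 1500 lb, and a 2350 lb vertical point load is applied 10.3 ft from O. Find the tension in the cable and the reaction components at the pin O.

T = 2857 lb, O_x = 2055 lb, O_y = 1865 lb

ΣM about O: T·sin44°·19.6 − 1500·9.8 − 2350·10.3 = 0 → T = 38905/(19.6·0.694658) = 2857.45 ≈ 2857 lb.
ΣF_x = 0: O_x − T·cos44° = 0 → O_x = 2857.45 × 0.71934 = 2055 lb.
ΣF_y = 0: O_y + T·sin44° − 1500 − 2350 = 0 → O_y = 3850 − 2857.45 × 0.694658 = 1865 lb.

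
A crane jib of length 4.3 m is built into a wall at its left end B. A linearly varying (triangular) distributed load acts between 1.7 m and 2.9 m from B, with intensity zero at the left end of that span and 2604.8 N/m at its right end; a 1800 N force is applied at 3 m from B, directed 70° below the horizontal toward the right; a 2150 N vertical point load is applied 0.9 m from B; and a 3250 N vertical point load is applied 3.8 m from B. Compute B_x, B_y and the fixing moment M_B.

Resultant of the triangular load: ½ × 2604.8 × 1.2 = 1562.88 N, acting at 2.5 m from B (one-third of the span from the peak).
ΣF_x = 0: B_x + 1800·cos70° = 0 → B_x = -615.6 N.
ΣF_y = 0: B_y − ½·2604.8·1.2 − 1800·sin70° − 2150 − 3250 = 0 → B_y = 8654 N.
ΣM about B: M_B − (½·2604.8·1.2)·2.5 − 1800·sin70°·3 − 2150·0.9 − 3250·3.8 = 0 → M_B = 23270 N·m.

B_x = -615.6 N, B_y = 8654 N, M_B = 23270 N·m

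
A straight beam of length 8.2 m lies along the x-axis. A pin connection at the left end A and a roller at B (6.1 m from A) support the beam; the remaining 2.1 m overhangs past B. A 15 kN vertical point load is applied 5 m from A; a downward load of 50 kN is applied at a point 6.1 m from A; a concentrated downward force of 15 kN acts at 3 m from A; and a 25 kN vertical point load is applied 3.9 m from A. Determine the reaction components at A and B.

A_x = 0, A_y = 19.34 kN, B_y = 85.66 kN

Moments about A: B_y·6.1 − 15·5 − 50·6.1 − 15·3 − 25·3.9 = 0 → B_y = 522.5/6.1 = 85.6557 ≈ 85.66 kN.
ΣF_y = 0: A_y + 85.6557 − 15 − 50 − 15 − 25 = 0 → A_y = 19.34 kN.
ΣF_x = 0: no horizontal applied forces, so A_x = 0.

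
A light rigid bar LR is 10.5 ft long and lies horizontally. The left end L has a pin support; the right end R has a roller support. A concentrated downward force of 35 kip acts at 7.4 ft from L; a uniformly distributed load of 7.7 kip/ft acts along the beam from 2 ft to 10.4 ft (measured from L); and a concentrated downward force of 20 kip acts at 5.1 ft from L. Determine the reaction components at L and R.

Resultant of the distributed load: 7.7 × 8.4 = 64.68 kip at 6.2 ft from L.
Taking moments about L: R_y·10.5 − 35·7.4 − (7.7·8.4)·6.2 − 20·5.1 = 0 → R_y = 762.016/10.5 = 72.573 ≈ 72.57 kip.
ΣF_y = 0: L_y + 72.573 − 35 − 7.7·8.4 − 20 = 0 → L_y = 47.11 kip.
ΣF_x = 0: no horizontal applied forces, so L_x = 0.

L_x = 0, L_y = 47.11 kip, R_y = 72.57 kip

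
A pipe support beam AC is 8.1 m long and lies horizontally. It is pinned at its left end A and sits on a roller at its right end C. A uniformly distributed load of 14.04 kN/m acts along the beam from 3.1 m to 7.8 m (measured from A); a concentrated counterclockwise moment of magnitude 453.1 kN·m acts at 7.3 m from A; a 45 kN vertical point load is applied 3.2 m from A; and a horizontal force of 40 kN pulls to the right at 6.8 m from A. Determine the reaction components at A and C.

A_x = -40.00 kN, A_y = 104.7 kN, C_y = 6.239 kN

Resultant of the distributed load: 14.04 × 4.7 = 65.988 kN at 5.45 m from A.
ΣM about A: C_y·8.1 − (14.04·4.7)·5.45 + 453.1 − 45·3.2 = 0 → C_y = 50.5346/8.1 = 6.23884 ≈ 6.239 kN.
ΣF_y = 0: A_y + 6.23884 − 14.04·4.7 − 45 = 0 → A_y = 104.7 kN.
ΣF_x = 0: A_x + 40 = 0 → A_x = -40.00 kN.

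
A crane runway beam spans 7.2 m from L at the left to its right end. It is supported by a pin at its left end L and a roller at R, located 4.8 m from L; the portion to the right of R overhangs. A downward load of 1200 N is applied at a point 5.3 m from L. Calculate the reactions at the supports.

ΣM about L: R_y·4.8 − 1200·5.3 = 0 → R_y = 6360/4.8 = 1325 N.
ΣF_y = 0: L_y + 1325 − 1200 = 0 → L_y = -125.0 N.
ΣF_x = 0: no horizontal applied forces, so L_x = 0.

L_x = 0, L_y = -125.0 N, R_y = 1325 N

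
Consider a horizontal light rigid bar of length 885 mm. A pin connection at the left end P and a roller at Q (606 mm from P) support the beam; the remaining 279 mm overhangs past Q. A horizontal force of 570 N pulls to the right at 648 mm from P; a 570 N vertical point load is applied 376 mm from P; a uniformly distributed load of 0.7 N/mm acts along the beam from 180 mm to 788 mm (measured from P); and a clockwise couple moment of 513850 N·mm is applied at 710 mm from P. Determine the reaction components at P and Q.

Resultant of the distributed load: 0.7 × 608 = 425.6 N at 484 mm from P.
ΣM about P: Q_y·606 − 570·376 − (0.7·608)·484 − 513850 = 0 → Q_y = 934160.4/606 = 1541.52 ≈ 1542 N.
ΣF_y = 0: P_y + 1541.52 − 570 − 0.7·608 = 0 → P_y = -545.9 N.
ΣF_x = 0: P_x + 570 = 0 → P_x = -570.0 N.

P_x = -570.0 N, P_y = -545.9 N, Q_y = 1542 N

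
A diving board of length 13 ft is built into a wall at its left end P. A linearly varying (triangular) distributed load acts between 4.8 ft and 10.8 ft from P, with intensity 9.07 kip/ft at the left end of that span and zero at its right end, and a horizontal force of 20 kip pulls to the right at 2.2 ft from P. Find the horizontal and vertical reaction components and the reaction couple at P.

P_x = -20.00 kip, P_y = 27.21 kip, M_P = 185.0 kip·ft

Resultant of the triangular load: ½ × 9.07 × 6 = 27.21 kip, acting at 6.8 ft from P (one-third of the span from the peak).
ΣF_x = 0: P_x + 20 = 0 → P_x = -20.00 kip.
ΣF_y = 0: P_y − ½·9.07·6 = 0 → P_y = 27.21 kip.
ΣM about P: M_P − (½·9.07·6)·6.8 = 0 → M_P = 185.0 kip·ft.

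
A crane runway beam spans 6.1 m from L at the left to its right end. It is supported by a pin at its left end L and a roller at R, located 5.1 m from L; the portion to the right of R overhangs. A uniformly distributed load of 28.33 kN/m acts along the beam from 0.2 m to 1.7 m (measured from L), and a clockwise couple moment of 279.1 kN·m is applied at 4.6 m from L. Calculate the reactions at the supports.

L_x = 0, L_y = -20.15 kN, R_y = 62.64 kN

Resultant of the distributed load: 28.33 × 1.5 = 42.495 kN at 0.95 m from L.
Taking moments about L: R_y·5.1 − (28.33·1.5)·0.95 − 279.1 = 0 → R_y = 319.47025/5.1 = 62.6412 ≈ 62.64 kN.
ΣF_y = 0: L_y + 62.6412 − 28.33·1.5 = 0 → L_y = -20.15 kN.
ΣF_x = 0: no horizontal applied forces, so L_x = 0.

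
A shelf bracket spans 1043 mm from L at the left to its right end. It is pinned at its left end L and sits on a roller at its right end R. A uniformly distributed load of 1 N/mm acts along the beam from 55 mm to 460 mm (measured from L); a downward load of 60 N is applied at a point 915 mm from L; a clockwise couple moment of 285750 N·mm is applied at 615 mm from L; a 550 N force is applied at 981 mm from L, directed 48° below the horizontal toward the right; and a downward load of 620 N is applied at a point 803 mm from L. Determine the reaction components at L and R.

Resultant of the distributed load: 1 × 405 = 405 N at 257.5 mm from L.
Moments about L: R_y·1043 − (1·405)·257.5 − 60·915 − 285750 − 550·sin48°·981 − 620·803 = 0 → R_y = 1343760/1043 = 1288.36 ≈ 1288 N.
ΣF_y = 0: L_y + 1288.36 − 1·405 − 60 − 550·sin48° − 620 = 0 → L_y = 205.4 N.
ΣF_x = 0: L_x + 550·cos48° = 0 → L_x = -368.0 N.

L_x = -368.0 N, L_y = 205.4 N, R_y = 1288 N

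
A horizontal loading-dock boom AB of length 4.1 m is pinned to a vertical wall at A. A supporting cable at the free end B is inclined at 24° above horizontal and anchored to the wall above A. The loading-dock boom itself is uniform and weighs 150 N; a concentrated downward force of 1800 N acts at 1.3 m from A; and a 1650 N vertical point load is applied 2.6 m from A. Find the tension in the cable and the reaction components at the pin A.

ΣM about A: T·sin24°·4.1 − 150·2.05 − 1800·1.3 − 1650·2.6 = 0 → T = 6937.5/(4.1·0.406737) = 4160.12 ≈ 4160 N.
ΣF_x = 0: A_x − T·cos24° = 0 → A_x = 4160.12 × 0.913545 = 3800 N.
ΣF_y = 0: A_y + T·sin24° − 150 − 1800 − 1650 = 0 → A_y = 3600 − 4160.12 × 0.406737 = 1908 N.

T = 4160 N, A_x = 3800 N, A_y = 1908 N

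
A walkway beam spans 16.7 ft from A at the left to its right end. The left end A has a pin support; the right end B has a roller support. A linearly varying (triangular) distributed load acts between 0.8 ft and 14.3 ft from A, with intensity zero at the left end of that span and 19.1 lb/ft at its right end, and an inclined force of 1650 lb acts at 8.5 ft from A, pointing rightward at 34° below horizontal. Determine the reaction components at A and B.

Resultant of the triangular load: ½ × 19.1 × 13.5 = 128.925 lb, acting at 9.8 ft from A (one-third of the span from the peak).
Moments about A: B_y·16.7 − (½·19.1·13.5)·9.8 − 1650·sin34°·8.5 = 0 → B_y = 9106.15/16.7 = 545.278 ≈ 545.3 lb.
ΣF_y = 0: A_y + 545.278 − ½·19.1·13.5 − 1650·sin34° = 0 → A_y = 506.3 lb.
ΣF_x = 0: A_x + 1650·cos34° = 0 → A_x = -1368 lb.

A_x = -1368 lb, A_y = 506.3 lb, B_y = 545.3 lb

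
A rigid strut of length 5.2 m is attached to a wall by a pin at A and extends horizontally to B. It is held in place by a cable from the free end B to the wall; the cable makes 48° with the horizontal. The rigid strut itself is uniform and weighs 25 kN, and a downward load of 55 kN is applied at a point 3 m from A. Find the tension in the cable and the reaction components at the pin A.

T = 59.52 kN, A_x = 39.83 kN, A_y = 35.77 kN

ΣM about A: T·sin48°·5.2 − 25·2.6 − 55·3 = 0 → T = 230/(5.2·0.743145) = 59.5184 ≈ 59.52 kN.
ΣF_x = 0: A_x − T·cos48° = 0 → A_x = 59.5184 × 0.669131 = 39.83 kN.
ΣF_y = 0: A_y + T·sin48° − 25 − 55 = 0 → A_y = 80 − 59.5184 × 0.743145 = 35.77 kN.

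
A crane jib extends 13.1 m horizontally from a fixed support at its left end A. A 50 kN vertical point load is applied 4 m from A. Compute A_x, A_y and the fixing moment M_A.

ΣF_x = 0: A_x = 0.
ΣF_y = 0: A_y − 50 = 0 → A_y = 50.00 kN.
ΣM about A: M_A − 50·4 = 0 → M_A = 200.0 kN·m.

A_x = 0, A_y = 50.00 kN, M_A = 200.0 kN·m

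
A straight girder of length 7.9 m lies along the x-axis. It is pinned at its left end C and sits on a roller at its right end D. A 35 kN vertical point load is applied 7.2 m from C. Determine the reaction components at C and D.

ΣM about C: D_y·7.9 − 35·7.2 = 0 → D_y = 252/7.9 = 31.8987 ≈ 31.90 kN.
ΣF_y = 0: C_y + 31.8987 − 35 = 0 → C_y = 3.101 kN.
ΣF_x = 0: no horizontal applied forces, so C_x = 0.

C_x = 0, C_y = 3.101 kN, D_y = 31.90 kN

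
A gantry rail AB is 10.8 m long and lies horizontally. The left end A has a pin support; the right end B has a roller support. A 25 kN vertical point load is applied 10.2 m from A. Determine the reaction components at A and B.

A_x = 0, A_y = 1.389 kN, B_y = 23.61 kN

Moments about A: B_y·10.8 − 25·10.2 = 0 → B_y = 255/10.8 = 23.6111 ≈ 23.61 kN.
ΣF_y = 0: A_y + 23.6111 − 25 = 0 → A_y = 1.389 kN.
ΣF_x = 0: no horizontal applied forces, so A_x = 0.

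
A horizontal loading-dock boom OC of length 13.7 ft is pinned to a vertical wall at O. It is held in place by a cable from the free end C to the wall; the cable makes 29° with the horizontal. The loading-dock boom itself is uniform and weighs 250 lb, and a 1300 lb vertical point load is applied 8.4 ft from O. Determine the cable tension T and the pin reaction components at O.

ΣM about O: T·sin29°·13.7 − 250·6.85 − 1300·8.4 = 0 → T = 12632.5/(13.7·0.48481) = 1901.94 ≈ 1902 lb.
ΣF_x = 0: O_x − T·cos29° = 0 → O_x = 1901.94 × 0.87462 = 1663 lb.
ΣF_y = 0: O_y + T·sin29° − 250 − 1300 = 0 → O_y = 1550 − 1901.94 × 0.48481 = 627.9 lb.

T = 1902 lb, O_x = 1663 lb, O_y = 627.9 lb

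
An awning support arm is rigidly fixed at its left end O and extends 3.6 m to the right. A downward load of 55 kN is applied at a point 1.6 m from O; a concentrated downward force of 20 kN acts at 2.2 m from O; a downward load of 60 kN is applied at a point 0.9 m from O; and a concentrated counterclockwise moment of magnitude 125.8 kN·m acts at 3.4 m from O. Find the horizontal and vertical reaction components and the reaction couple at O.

ΣF_x = 0: O_x = 0.
ΣF_y = 0: O_y − 55 − 20 − 60 = 0 → O_y = 135.0 kN.
ΣM about O: M_O − 55·1.6 − 20·2.2 − 60·0.9 + 125.8 = 0 → M_O = 60.20 kN·m.

O_x = 0, O_y = 135.0 kN, M_O = 60.20 kN·m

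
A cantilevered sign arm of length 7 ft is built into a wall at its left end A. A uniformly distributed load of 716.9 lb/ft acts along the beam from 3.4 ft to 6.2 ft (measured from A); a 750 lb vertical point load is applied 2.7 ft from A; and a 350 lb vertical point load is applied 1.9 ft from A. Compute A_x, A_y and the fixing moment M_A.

A_x = 0, A_y = 3107 lb, M_A = 12330 lb·ft

Resultant of the distributed load: 716.9 × 2.8 = 2007.32 lb at 4.8 ft from A.
ΣF_x = 0: A_x = 0.
ΣF_y = 0: A_y − 716.9·2.8 − 750 − 350 = 0 → A_y = 3107 lb.
ΣM about A: M_A − (716.9·2.8)·4.8 − 750·2.7 − 350·1.9 = 0 → M_A = 12330 lb·ft.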